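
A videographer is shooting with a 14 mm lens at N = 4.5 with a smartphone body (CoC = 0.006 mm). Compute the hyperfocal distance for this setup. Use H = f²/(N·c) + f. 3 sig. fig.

Hyperfocal distance H = f²/(N·c) + f = 14²/(4.5 × 0.006) + 14 = 196/0.027 + 14 ≈ 7273.3 mm ≈ 7.27 m.

7.27 m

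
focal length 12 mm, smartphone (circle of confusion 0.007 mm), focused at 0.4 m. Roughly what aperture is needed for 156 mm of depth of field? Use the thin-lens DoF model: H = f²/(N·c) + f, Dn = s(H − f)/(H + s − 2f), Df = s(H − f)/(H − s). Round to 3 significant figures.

f/9.97

Write h = H − f = f²/(N·c). The thin-lens limits are Dn = s·h/(h + (s−f)) and Df = s·h/(h − (s−f)), so DoF = Df − Dn = 2·s·(s−f)·h / (h² − (s−f)²).
That is a quadratic in h: DoF·h² − 2·s·(s−f)·h − DoF·(s−f)² = 0 ⇒ h = (s−f)·(s + √(s² + DoF²)) / DoF = 388 × (400 + √(400² + 156²)) / 156 = 388 × (400 + 429.344) / 156 ≈ 2062.7 mm.
Then N = f²/(c·h) = 12² / (0.007 × 2062.7) = 144 / 14.439 ≈ 9.97.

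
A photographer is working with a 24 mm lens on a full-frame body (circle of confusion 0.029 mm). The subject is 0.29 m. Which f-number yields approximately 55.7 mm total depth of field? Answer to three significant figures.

Write h = H − f = f²/(N·c). The thin-lens limits are Dn = s·h/(h + (s−f)) and Df = s·h/(h − (s−f)), so DoF = Df − Dn = 2·s·(s−f)·h / (h² − (s−f)²).
That is a quadratic in h: DoF·h² − 2·s·(s−f)·h − DoF·(s−f)² = 0 ⇒ h = (s−f)·(s + √(s² + DoF²)) / DoF = 266 × (290 + √(290² + 55.7²)) / 55.7 = 266 × (290 + 295.301) / 55.7 ≈ 2795.2 mm.
Then N = f²/(c·h) = 24² / (0.029 × 2795.2) = 576 / 81.059 ≈ 7.11.

f/7.11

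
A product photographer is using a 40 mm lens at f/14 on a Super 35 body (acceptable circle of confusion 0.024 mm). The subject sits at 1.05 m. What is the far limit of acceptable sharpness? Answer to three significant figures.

1.33 m

Hyperfocal distance H = f²/(N·c) + f = 40²/(14 × 0.024) + 40 = 1600/0.336 + 40 ≈ 4801.9 mm ≈ 4.802 m.
Far limit Df = s·(H − f)/(H − s) = 1050 × (4801.9 − 40) / (4801.9 − 1050) = 1050 × 4761.9 / 3751.9 ≈ 1332.7 mm ≈ 1.33 m.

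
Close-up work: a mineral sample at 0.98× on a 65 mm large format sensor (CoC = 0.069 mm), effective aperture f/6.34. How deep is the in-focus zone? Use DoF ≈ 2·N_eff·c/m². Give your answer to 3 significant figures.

0.911 mm

At magnification m, DoF ≈ 2·N_eff·c/m² = 2 × 6.34 × 0.069 / 0.98² = 0.8749 / 0.9604 ≈ 0.911 mm.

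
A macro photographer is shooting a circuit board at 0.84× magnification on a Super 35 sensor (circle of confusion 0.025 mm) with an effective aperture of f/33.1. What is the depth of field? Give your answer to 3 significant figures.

2.35 mm

At magnification m, DoF ≈ 2·N_eff·c/m² = 2 × 33.1 × 0.025 / 0.84² = 1.655 / 0.7056 ≈ 2.35 mm.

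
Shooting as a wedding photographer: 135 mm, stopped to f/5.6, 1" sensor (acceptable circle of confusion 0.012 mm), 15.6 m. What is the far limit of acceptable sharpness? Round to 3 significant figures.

16.5 m

Hyperfocal distance H = f²/(N·c) + f = 135²/(5.6 × 0.012) + 135 = 18225/0.0672 + 135 ≈ 271340.4 mm ≈ 271.3 m.
Far limit Df = s·(H − f)/(H − s) = 15600 × (271340.4 − 135) / (271340.4 − 15600) = 15600 × 271205.4 / 255740.4 ≈ 16543 mm ≈ 16.5 m.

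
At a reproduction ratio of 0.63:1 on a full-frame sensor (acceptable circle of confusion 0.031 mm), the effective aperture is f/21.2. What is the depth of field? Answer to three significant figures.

At magnification m, DoF ≈ 2·N_eff·c/m² = 2 × 21.2 × 0.031 / 0.63² = 1.314 / 0.3969 ≈ 3.31 mm.

3.31 mm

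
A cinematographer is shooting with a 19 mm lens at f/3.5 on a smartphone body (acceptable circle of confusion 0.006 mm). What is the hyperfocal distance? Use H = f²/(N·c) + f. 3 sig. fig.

17.2 m

Hyperfocal distance H = f²/(N·c) + f = 19²/(3.5 × 0.006) + 19 = 361/0.021 + 19 ≈ 17209.5 mm ≈ 17.2 m.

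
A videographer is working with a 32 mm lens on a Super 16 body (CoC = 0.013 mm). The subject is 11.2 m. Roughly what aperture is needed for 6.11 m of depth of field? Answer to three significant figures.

Write h = H − f = f²/(N·c). The thin-lens limits are Dn = s·h/(h + (s−f)) and Df = s·h/(h − (s−f)), so DoF = Df − Dn = 2·s·(s−f)·h / (h² − (s−f)²).
That is a quadratic in h: DoF·h² − 2·s·(s−f)·h − DoF·(s−f)² = 0 ⇒ h = (s−f)·(s + √(s² + DoF²)) / DoF = 11168 × (11200 + √(11200² + 6110²)) / 6110 = 11168 × (11200 + 12758.2) / 6110 ≈ 43791 mm.
Then N = f²/(c·h) = 32² / (0.013 × 43791) = 1024 / 569.29 ≈ 1.80.

f/1.80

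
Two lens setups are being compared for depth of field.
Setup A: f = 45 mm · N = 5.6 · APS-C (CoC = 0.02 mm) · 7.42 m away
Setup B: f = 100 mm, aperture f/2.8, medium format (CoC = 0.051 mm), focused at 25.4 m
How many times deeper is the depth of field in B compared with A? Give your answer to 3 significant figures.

2.91

Setup A: H = 45²/(5.6×0.02) + 45 ≈ 18125.4 mm; DoF = Df − Dn = 12531.7 − 5270.3 ≈ 7261.4 mm.
Setup B: H = 100²/(2.8×0.051) + 100 ≈ 70128.0 mm; DoF = Df − Dn = 39767 − 18659 ≈ 21108 mm.
Ratio = 21108 / 7261.4 ≈ 2.91.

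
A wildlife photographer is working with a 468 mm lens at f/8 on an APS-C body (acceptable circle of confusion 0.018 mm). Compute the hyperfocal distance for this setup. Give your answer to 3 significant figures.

1520 m

Hyperfocal distance H = f²/(N·c) + f = 468²/(8 × 0.018) + 468 = 219024/0.144 + 468 ≈ 1521468.0 mm ≈ 1520 m.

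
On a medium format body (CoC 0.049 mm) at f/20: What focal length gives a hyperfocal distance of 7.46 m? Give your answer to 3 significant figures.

From H = f²/(N·c) + f, with f ≪ H: f ≈ √(H·N·c) = √(7460 × 20 × 0.049) = √7310.8 ≈ 85.50 mm.
Exact: f² + N·c·f − N·c·H = 0 ⇒ f = (−N·c + √((N·c)² + 4·N·c·H))/2 = (−0.98 + √29244)/2 ≈ 85.015 mm ≈ 85.0 mm.

85.0 mm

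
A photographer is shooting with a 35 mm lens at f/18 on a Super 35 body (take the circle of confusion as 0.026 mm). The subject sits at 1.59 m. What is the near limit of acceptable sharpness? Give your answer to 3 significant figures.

0.997 m

Hyperfocal distance H = f²/(N·c) + f = 35²/(18 × 0.026) + 35 = 1225/0.468 + 35 ≈ 2652.5 mm ≈ 2.653 m.
Near limit Dn = s·(H − f)/(H + s − 2f) = 1590 × (2652.5 − 35) / (2652.5 + 1590 − 2 × 35) = 1590 × 2617.5 / 4172.5 ≈ 997.44 mm ≈ 0.997 m.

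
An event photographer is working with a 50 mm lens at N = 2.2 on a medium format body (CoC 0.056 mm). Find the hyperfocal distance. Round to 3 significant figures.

20.3 m

Hyperfocal distance H = f²/(N·c) + f = 50²/(2.2 × 0.056) + 50 = 2500/0.1232 + 50 ≈ 20342.2 mm ≈ 20.3 m.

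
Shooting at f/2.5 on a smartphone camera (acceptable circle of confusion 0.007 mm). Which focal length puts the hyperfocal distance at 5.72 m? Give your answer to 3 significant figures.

10.0 mm

From H = f²/(N·c) + f, with f ≪ H: f ≈ √(H·N·c) = √(5720 × 2.5 × 0.007) = √100.10 ≈ 10.00 mm.
The +f correction barely moves this — solving exactly, f² + N·c·f − N·c·H = 0 ⇒ f = (−N·c + √((N·c)² + 4·N·c·H))/2 = (−0.0175 + √400.40)/2 ≈ 9.9963 mm, so f ≈ 10.0 mm.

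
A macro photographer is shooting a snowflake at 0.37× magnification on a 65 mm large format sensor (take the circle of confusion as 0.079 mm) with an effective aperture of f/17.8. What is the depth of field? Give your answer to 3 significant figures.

At magnification m, DoF ≈ 2·N_eff·c/m² = 2 × 17.8 × 0.079 / 0.37² = 2.812 / 0.1369 ≈ 20.5 mm.

20.5 mm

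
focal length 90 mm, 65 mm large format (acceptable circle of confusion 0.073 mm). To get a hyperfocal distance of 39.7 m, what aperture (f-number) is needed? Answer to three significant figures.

f/2.80

Rearrange H = f²/(N·c) + f for N: N = f² / ((H − f)·c).
N = 90² / ((39700 − 90) × 0.073) = 8100 / 2892 ≈ 2.80.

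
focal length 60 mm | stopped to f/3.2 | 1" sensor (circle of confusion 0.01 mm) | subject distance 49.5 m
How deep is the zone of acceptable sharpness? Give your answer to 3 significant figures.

Hyperfocal distance H = f²/(N·c) + f = 60²/(3.2 × 0.01) + 60 = 3600/0.032 + 60 ≈ 112560.0 mm ≈ 112.6 m.
Near limit Dn = s·(H − f)/(H + s − 2f) = 49500 × (112560.0 − 60) / (112560.0 + 49500 − 2 × 60) = 49500 × 112500.0 / 161940.0 ≈ 34388 mm.
Far limit Df = s·(H − f)/(H − s) = 49500 × (112560.0 − 60) / (112560.0 − 49500) = 49500 × 112500.0 / 63060.0 ≈ 88309 mm.
Depth of field = Df − Dn = 88309 − 34388 ≈ 53921 mm ≈ 53.9 m.

53.9 m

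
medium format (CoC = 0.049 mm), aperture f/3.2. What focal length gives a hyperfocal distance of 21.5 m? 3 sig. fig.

58.0 mm

From H = f²/(N·c) + f, with f ≪ H: f ≈ √(H·N·c) = √(21500 × 3.2 × 0.049) = √3371.2 ≈ 58.06 mm.
Exact: f² + N·c·f − N·c·H = 0 ⇒ f = (−N·c + √((N·c)² + 4·N·c·H))/2 = (−0.1568 + √13485)/2 ≈ 57.984 mm ≈ 58.0 mm.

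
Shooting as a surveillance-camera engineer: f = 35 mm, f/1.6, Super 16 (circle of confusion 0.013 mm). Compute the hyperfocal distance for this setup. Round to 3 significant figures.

Hyperfocal distance H = f²/(N·c) + f = 35²/(1.6 × 0.013) + 35 = 1225/0.0208 + 35 ≈ 58929.2 mm ≈ 58.9 m.

58.9 m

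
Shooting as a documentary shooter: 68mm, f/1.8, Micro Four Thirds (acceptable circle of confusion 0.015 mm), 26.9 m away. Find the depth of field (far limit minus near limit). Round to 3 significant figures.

8.64 m

Hyperfocal distance H = f²/(N·c) + f = 68²/(1.8 × 0.015) + 68 = 4624/0.027 + 68 ≈ 171327.3 mm ≈ 171.3 m.
Near limit Dn = s·(H − f)/(H + s − 2f) = 26900 × (171327.3 − 68) / (171327.3 + 26900 − 2 × 68) = 26900 × 171259.3 / 198091.3 ≈ 23256.3 mm.
Far limit Df = s·(H − f)/(H − s) = 26900 × (171327.3 − 68) / (171327.3 − 26900) = 26900 × 171259.3 / 144427.3 ≈ 31897.5 mm.
Depth of field = Df − Dn = 31897.5 − 23256.3 ≈ 8641.2 mm ≈ 8.64 m.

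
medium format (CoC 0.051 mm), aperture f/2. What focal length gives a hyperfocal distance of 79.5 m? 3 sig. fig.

90.0 mm

From H = f²/(N·c) + f, with f ≪ H: f ≈ √(H·N·c) = √(79500 × 2 × 0.051) = √8109.0 ≈ 90.05 mm.
Exact: f² + N·c·f − N·c·H = 0 ⇒ f = (−N·c + √((N·c)² + 4·N·c·H))/2 = (−0.102 + √32436)/2 ≈ 89.999 mm ≈ 90.0 mm.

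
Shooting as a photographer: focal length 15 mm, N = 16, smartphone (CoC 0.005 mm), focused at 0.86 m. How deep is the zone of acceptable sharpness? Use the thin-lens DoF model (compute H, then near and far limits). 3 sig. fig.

0.568 m

Hyperfocal distance H = f²/(N·c) + f = 15²/(16 × 0.005) + 15 = 225/0.08 + 15 ≈ 2827.5 mm ≈ 2.828 m.
Near limit Dn = s·(H − f)/(H + s − 2f) = 860 × (2827.5 − 15) / (2827.5 + 860 − 2 × 15) = 860 × 2812.5 / 3657.5 ≈ 661.31 mm.
Far limit Df = s·(H − f)/(H − s) = 860 × (2827.5 − 15) / (2827.5 − 860) = 860 × 2812.5 / 1967.5 ≈ 1229.35 mm.
Depth of field = Df − Dn = 1229.35 − 661.31 ≈ 568.04 mm ≈ 0.568 m.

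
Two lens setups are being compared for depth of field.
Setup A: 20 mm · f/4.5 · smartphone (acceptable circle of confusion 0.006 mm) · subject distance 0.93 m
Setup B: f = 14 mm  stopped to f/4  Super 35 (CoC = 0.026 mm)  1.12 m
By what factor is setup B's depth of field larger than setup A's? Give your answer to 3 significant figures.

Setup A: H = 20²/(4.5×0.006) + 20 ≈ 14834.8 mm; DoF = Df − Dn = 990.86 − 876.18 ≈ 114.68 mm.
Setup B: H = 14²/(4×0.026) + 14 ≈ 1898.6 mm; DoF = Df − Dn = 2710.9 − 705.8 ≈ 2005.1 mm.
Ratio = 2005.1 / 114.68 ≈ 17.5.

17.5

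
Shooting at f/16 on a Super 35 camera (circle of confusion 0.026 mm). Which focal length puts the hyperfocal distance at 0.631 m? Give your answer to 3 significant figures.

From H = f²/(N·c) + f, with f ≪ H: f ≈ √(H·N·c) = √(631 × 16 × 0.026) = √262.50 ≈ 16.20 mm.
Exact: f² + N·c·f − N·c·H = 0 ⇒ f = (−N·c + √((N·c)² + 4·N·c·H))/2 = (−0.416 + √1050.2)/2 ≈ 15.995 mm ≈ 16.0 mm.

16.0 mm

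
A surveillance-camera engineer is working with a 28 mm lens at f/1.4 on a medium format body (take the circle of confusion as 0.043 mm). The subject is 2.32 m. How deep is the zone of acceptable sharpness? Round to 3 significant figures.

Hyperfocal distance H = f²/(N·c) + f = 28²/(1.4 × 0.043) + 28 = 784/0.0602 + 28 ≈ 13051.3 mm ≈ 13.05 m.
Near limit Dn = s·(H − f)/(H + s − 2f) = 2320 × (13051.3 − 28) / (13051.3 + 2320 − 2 × 28) = 2320 × 13023.3 / 15315.3 ≈ 1972.80 mm.
Far limit Df = s·(H − f)/(H − s) = 2320 × (13051.3 − 28) / (13051.3 − 2320) = 2320 × 13023.3 / 10731.3 ≈ 2815.51 mm.
Depth of field = Df − Dn = 2815.51 − 1972.80 ≈ 842.71 mm ≈ 0.843 m.

0.843 m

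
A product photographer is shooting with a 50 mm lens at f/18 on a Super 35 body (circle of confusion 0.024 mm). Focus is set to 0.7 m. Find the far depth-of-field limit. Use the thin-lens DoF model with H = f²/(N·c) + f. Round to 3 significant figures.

0.789 m

Hyperfocal distance H = f²/(N·c) + f = 50²/(18 × 0.024) + 50 = 2500/0.432 + 50 ≈ 5837.0 mm ≈ 5.837 m.
Far limit Df = s·(H − f)/(H − s) = 700 × (5837.0 − 50) / (5837.0 − 700) = 700 × 5787.0 / 5137.0 ≈ 788.57 mm ≈ 0.789 m.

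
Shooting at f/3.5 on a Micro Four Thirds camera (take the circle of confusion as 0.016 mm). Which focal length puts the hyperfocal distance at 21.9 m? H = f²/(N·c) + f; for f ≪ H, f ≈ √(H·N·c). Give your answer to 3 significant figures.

35.0 mm

From H = f²/(N·c) + f, with f ≪ H: f ≈ √(H·N·c) = √(21900 × 3.5 × 0.016) = √1226.4 ≈ 35.02 mm.
The +f correction barely moves this — solving exactly, f² + N·c·f − N·c·H = 0 ⇒ f = (−N·c + √((N·c)² + 4·N·c·H))/2 = (−0.056 + √4905.6)/2 ≈ 34.992 mm, so f ≈ 35.0 mm.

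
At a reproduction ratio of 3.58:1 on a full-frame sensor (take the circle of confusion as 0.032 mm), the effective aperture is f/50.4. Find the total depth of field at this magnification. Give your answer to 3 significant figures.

At magnification m, DoF ≈ 2·N_eff·c/m² = 2 × 50.4 × 0.032 / 3.58² = 3.226 / 12.82 ≈ 0.252 mm.

0.252 mm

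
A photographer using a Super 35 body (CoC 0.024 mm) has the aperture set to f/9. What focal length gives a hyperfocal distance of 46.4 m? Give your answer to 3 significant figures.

100 mm

From H = f²/(N·c) + f, with f ≪ H: f ≈ √(H·N·c) = √(46400 × 9 × 0.024) = √10022 ≈ 100.1 mm.
The +f correction barely moves this — solving exactly, f² + N·c·f − N·c·H = 0 ⇒ f = (−N·c + √((N·c)² + 4·N·c·H))/2 = (−0.216 + √40090)/2 ≈ 100.00 mm, so f ≈ 100 mm.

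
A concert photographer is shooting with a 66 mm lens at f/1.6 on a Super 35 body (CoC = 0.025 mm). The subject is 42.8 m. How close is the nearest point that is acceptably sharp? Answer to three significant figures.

Hyperfocal distance H = f²/(N·c) + f = 66²/(1.6 × 0.025) + 66 = 4356/0.04 + 66 ≈ 108966.0 mm ≈ 109.0 m.
Near limit Dn = s·(H − f)/(H + s − 2f) = 42800 × (108966.0 − 66) / (108966.0 + 42800 − 2 × 66) = 42800 × 108900.0 / 151634.0 ≈ 30738 mm ≈ 30.7 m.

30.7 m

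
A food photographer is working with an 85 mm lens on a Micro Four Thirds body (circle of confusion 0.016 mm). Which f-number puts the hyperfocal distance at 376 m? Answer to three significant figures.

f/1.20

Rearrange H = f²/(N·c) + f for N: N = f² / ((H − f)·c).
N = 85² / ((376000 − 85) × 0.016) = 7225 / 6015 ≈ 1.20.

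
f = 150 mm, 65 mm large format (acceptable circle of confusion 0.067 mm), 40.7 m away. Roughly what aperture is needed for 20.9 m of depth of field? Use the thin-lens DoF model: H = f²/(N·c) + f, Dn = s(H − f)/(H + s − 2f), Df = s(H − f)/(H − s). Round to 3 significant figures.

Write h = H − f = f²/(N·c). The thin-lens limits are Dn = s·h/(h + (s−f)) and Df = s·h/(h − (s−f)), so DoF = Df − Dn = 2·s·(s−f)·h / (h² − (s−f)²).
That is a quadratic in h: DoF·h² − 2·s·(s−f)·h − DoF·(s−f)² = 0 ⇒ h = (s−f)·(s + √(s² + DoF²)) / DoF = 40550 × (40700 + √(40700² + 20900²)) / 20900 = 40550 × (40700 + 45752.6) / 20900 ≈ 167735 mm.
Then N = f²/(c·h) = 150² / (0.067 × 167735) = 22500 / 11238 ≈ 2.00.

f/2.00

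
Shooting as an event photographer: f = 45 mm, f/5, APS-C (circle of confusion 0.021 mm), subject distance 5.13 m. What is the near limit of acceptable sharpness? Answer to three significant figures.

Hyperfocal distance H = f²/(N·c) + f = 45²/(5 × 0.021) + 45 = 2025/0.105 + 45 ≈ 19330.7 mm ≈ 19.33 m.
Near limit Dn = s·(H − f)/(H + s − 2f) = 5130 × (19330.7 − 45) / (19330.7 + 5130 − 2 × 45) = 5130 × 19285.7 / 24370.7 ≈ 4059.6 mm ≈ 4.06 m.

4.06 m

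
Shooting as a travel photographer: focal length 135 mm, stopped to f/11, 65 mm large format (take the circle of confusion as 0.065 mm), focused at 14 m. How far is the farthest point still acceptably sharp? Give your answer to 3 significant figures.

Hyperfocal distance H = f²/(N·c) + f = 135²/(11 × 0.065) + 135 = 18225/0.715 + 135 ≈ 25624.5 mm ≈ 25.62 m.
Far limit Df = s·(H − f)/(H − s) = 14000 × (25624.5 − 135) / (25624.5 − 14000) = 14000 × 25489.5 / 11624.5 ≈ 30698 mm ≈ 30.7 m.

30.7 m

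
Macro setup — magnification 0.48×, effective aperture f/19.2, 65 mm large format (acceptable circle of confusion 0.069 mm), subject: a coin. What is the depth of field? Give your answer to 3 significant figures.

11.5 mm

At magnification m, DoF ≈ 2·N_eff·c/m² = 2 × 19.2 × 0.069 / 0.48² = 2.65 / 0.2304 ≈ 11.5 mm.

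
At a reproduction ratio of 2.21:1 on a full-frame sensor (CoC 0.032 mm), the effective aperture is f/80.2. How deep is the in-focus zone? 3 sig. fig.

At magnification m, DoF ≈ 2·N_eff·c/m² = 2 × 80.2 × 0.032 / 2.21² = 5.133 / 4.884 ≈ 1.05 mm.

1.05 mm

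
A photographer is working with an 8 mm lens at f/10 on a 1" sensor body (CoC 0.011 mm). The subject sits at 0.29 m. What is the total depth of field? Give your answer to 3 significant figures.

367 mm

Hyperfocal distance H = f²/(N·c) + f = 8²/(10 × 0.011) + 8 = 64/0.11 + 8 ≈ 589.8 mm ≈ 0.590 m.
Near limit Dn = s·(H − f)/(H + s − 2f) = 290 × (589.8 − 8) / (589.8 + 290 − 2 × 8) = 290 × 581.8 / 863.8 ≈ 195.33 mm.
Far limit Df = s·(H − f)/(H − s) = 290 × (589.8 − 8) / (589.8 − 290) = 290 × 581.8 / 299.8 ≈ 562.77 mm.
Depth of field = Df − Dn = 562.77 − 195.33 ≈ 367.44 mm.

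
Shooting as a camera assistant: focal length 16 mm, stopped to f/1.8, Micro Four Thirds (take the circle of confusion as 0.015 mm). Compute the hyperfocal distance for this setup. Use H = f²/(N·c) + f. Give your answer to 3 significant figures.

Hyperfocal distance H = f²/(N·c) + f = 16²/(1.8 × 0.015) + 16 = 256/0.027 + 16 ≈ 9497.5 mm ≈ 9.50 m.

9.50 m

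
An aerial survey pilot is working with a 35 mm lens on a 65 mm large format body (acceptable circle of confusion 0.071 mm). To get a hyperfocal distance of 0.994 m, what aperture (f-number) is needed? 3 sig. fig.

Rearrange H = f²/(N·c) + f for N: N = f² / ((H − f)·c).
N = 35² / ((994 − 35) × 0.071) = 1225 / 68.09 ≈ 18.

f/18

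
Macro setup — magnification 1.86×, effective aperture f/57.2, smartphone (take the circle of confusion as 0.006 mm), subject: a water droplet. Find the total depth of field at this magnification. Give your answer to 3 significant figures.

At magnification m, DoF ≈ 2·N_eff·c/m² = 2 × 57.2 × 0.006 / 1.86² = 0.6864 / 3.46 ≈ 0.198 mm.

0.198 mm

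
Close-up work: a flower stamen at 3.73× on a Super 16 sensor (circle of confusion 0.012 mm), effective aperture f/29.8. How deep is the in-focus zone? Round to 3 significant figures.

At magnification m, DoF ≈ 2·N_eff·c/m² = 2 × 29.8 × 0.012 / 3.73² = 0.7152 / 13.91 ≈ 0.0514 mm.

0.0514 mm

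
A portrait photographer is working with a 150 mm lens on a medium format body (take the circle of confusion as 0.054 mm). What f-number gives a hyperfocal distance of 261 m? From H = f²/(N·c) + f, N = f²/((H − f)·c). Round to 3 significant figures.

f/1.60

Rearrange H = f²/(N·c) + f for N: N = f² / ((H − f)·c).
N = 150² / ((261000 − 150) × 0.054) = 22500 / 14086 ≈ 1.60.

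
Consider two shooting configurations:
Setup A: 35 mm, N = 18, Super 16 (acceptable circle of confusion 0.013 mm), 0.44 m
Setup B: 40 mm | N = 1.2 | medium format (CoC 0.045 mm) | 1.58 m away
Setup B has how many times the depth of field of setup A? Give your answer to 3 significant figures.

2.40

Setup A: H = 35²/(18×0.013) + 35 ≈ 5270.0 mm; DoF = Df − Dn = 476.894 − 408.404 ≈ 68.490 mm.
Setup B: H = 40²/(1.2×0.045) + 40 ≈ 29669.6 mm; DoF = Df − Dn = 1666.62 − 1501.94 ≈ 164.68 mm.
Ratio = 164.68 / 68.490 ≈ 2.40.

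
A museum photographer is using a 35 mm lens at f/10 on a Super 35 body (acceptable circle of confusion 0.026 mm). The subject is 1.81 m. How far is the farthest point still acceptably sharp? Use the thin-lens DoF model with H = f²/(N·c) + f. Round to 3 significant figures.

2.90 m

Hyperfocal distance H = f²/(N·c) + f = 35²/(10 × 0.026) + 35 = 1225/0.26 + 35 ≈ 4746.5 mm ≈ 4.747 m.
Far limit Df = s·(H − f)/(H − s) = 1810 × (4746.5 − 35) / (4746.5 − 1810) = 1810 × 4711.5 / 2936.5 ≈ 2904.1 mm ≈ 2.90 m.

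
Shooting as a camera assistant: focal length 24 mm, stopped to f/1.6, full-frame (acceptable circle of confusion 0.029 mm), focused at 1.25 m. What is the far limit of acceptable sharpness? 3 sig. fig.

1.39 m

Hyperfocal distance H = f²/(N·c) + f = 24²/(1.6 × 0.029) + 24 = 576/0.0464 + 24 ≈ 12437.8 mm ≈ 12.44 m.
Far limit Df = s·(H − f)/(H − s) = 1250 × (12437.8 − 24) / (12437.8 − 1250) = 1250 × 12413.8 / 11187.8 ≈ 1387.0 mm ≈ 1.39 m.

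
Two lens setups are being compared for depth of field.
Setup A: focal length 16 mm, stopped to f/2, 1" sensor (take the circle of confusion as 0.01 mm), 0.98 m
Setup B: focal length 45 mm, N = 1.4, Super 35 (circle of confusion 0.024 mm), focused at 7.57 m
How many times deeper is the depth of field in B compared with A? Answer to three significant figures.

Setup A: H = 16²/(2×0.01) + 16 ≈ 12816.0 mm; DoF = Df − Dn = 1059.82 − 911.36 ≈ 148.46 mm.
Setup B: H = 45²/(1.4×0.024) + 45 ≈ 60312.9 mm; DoF = Df − Dn = 8650.0 − 6729.7 ≈ 1920.3 mm.
Ratio = 1920.3 / 148.46 ≈ 12.9.

12.9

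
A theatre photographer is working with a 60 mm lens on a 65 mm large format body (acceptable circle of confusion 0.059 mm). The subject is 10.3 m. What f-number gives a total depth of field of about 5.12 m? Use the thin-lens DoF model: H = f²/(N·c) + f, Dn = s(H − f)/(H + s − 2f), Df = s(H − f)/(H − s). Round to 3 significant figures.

Write h = H − f = f²/(N·c). The thin-lens limits are Dn = s·h/(h + (s−f)) and Df = s·h/(h − (s−f)), so DoF = Df − Dn = 2·s·(s−f)·h / (h² − (s−f)²).
That is a quadratic in h: DoF·h² − 2·s·(s−f)·h − DoF·(s−f)² = 0 ⇒ h = (s−f)·(s + √(s² + DoF²)) / DoF = 10240 × (10300 + √(10300² + 5120²)) / 5120 = 10240 × (10300 + 11502.4) / 5120 ≈ 43605 mm.
Then N = f²/(c·h) = 60² / (0.059 × 43605) = 3600 / 2572.7 ≈ 1.40.

f/1.40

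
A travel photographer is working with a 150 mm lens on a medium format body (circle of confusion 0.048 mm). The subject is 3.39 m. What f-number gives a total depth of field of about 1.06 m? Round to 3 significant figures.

f/22.1

Write h = H − f = f²/(N·c). The thin-lens limits are Dn = s·h/(h + (s−f)) and Df = s·h/(h − (s−f)), so DoF = Df − Dn = 2·s·(s−f)·h / (h² − (s−f)²).
That is a quadratic in h: DoF·h² − 2·s·(s−f)·h − DoF·(s−f)² = 0 ⇒ h = (s−f)·(s + √(s² + DoF²)) / DoF = 3240 × (3390 + √(3390² + 1060²)) / 1060 = 3240 × (3390 + 3551.86) / 1060 ≈ 21219 mm.
Then N = f²/(c·h) = 150² / (0.048 × 21219) = 22500 / 1018.5 ≈ 22.1.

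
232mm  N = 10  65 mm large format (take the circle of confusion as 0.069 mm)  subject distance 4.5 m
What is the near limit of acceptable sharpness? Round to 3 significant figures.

4.27 m

Hyperfocal distance H = f²/(N·c) + f = 232²/(10 × 0.069) + 232 = 53824/0.69 + 232 ≈ 78237.8 mm ≈ 78.24 m.
Near limit Dn = s·(H − f)/(H + s − 2f) = 4500 × (78237.8 − 232) / (78237.8 + 4500 − 2 × 232) = 4500 × 78005.8 / 82273.8 ≈ 4266.6 mm ≈ 4.27 m.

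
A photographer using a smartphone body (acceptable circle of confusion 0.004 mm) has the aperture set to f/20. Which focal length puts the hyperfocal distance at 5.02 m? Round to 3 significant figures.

20.0 mm

From H = f²/(N·c) + f, with f ≪ H: f ≈ √(H·N·c) = √(5020 × 20 × 0.004) = √401.60 ≈ 20.04 mm.
The +f correction barely moves this — solving exactly, f² + N·c·f − N·c·H = 0 ⇒ f = (−N·c + √((N·c)² + 4·N·c·H))/2 = (−0.08 + √1606.4)/2 ≈ 20.000 mm, so f ≈ 20.0 mm.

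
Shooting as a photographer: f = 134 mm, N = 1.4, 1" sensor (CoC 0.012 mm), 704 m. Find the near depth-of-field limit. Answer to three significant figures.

Hyperfocal distance H = f²/(N·c) + f = 134²/(1.4 × 0.012) + 134 = 17956/0.0168 + 134 ≈ 1068943.5 mm ≈ 1069 m.
Near limit Dn = s·(H − f)/(H + s − 2f) = 704000 × (1068943.5 − 134) / (1068943.5 + 704000 − 2 × 134) = 704000 × 1068809.5 / 1772675.5 ≈ 424467 mm ≈ 424 m.

424 m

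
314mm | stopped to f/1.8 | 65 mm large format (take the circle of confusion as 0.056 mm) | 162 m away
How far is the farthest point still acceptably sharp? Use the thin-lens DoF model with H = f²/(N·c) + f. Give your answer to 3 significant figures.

Hyperfocal distance H = f²/(N·c) + f = 314²/(1.8 × 0.056) + 314 = 98596/0.1008 + 314 ≈ 978448.9 mm ≈ 978.4 m.
Far limit Df = s·(H − f)/(H − s) = 162000 × (978448.9 − 314) / (978448.9 − 162000) = 162000 × 978134.9 / 816448.9 ≈ 194082 mm ≈ 194 m.

194 m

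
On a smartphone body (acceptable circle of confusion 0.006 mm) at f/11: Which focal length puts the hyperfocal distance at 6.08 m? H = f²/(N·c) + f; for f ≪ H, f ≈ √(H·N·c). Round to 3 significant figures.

20.0 mm

From H = f²/(N·c) + f, with f ≪ H: f ≈ √(H·N·c) = √(6080 × 11 × 0.006) = √401.28 ≈ 20.03 mm.
The +f correction barely moves this — solving exactly, f² + N·c·f − N·c·H = 0 ⇒ f = (−N·c + √((N·c)² + 4·N·c·H))/2 = (−0.066 + √1605.1)/2 ≈ 19.999 mm, so f ≈ 20.0 mm.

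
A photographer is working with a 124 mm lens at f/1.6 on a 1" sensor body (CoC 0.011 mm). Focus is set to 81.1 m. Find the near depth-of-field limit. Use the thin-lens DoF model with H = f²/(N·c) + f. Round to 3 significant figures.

Hyperfocal distance H = f²/(N·c) + f = 124²/(1.6 × 0.011) + 124 = 15376/0.0176 + 124 ≈ 873760.4 mm ≈ 873.8 m.
Near limit Dn = s·(H − f)/(H + s − 2f) = 81100 × (873760.4 − 124) / (873760.4 + 81100 − 2 × 124) = 81100 × 873636.4 / 954612.4 ≈ 74221 mm ≈ 74.2 m.

74.2 m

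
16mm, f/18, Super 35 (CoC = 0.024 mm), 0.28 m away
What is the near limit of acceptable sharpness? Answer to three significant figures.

194 mm

Hyperfocal distance H = f²/(N·c) + f = 16²/(18 × 0.024) + 16 = 256/0.432 + 16 ≈ 608.6 mm ≈ 0.609 m.
Near limit Dn = s·(H − f)/(H + s − 2f) = 280 × (608.6 − 16) / (608.6 + 280 − 2 × 16) = 280 × 592.6 / 856.6 ≈ 193.70 mm.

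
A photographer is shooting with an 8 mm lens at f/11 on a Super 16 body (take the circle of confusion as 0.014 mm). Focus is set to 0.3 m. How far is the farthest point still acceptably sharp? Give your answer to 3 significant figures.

Hyperfocal distance H = f²/(N·c) + f = 8²/(11 × 0.014) + 8 = 64/0.154 + 8 ≈ 423.6 mm ≈ 0.424 m.
Far limit Df = s·(H − f)/(H − s) = 300 × (423.6 − 8) / (423.6 − 300) = 300 × 415.6 / 123.6 ≈ 1008.8 mm ≈ 1.01 m.

1.01 m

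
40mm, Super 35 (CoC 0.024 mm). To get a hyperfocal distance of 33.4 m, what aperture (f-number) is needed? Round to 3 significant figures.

f/2.00

Rearrange H = f²/(N·c) + f for N: N = f² / ((H − f)·c).
N = 40² / ((33400 − 40) × 0.024) = 1600 / 800.6 ≈ 2.00.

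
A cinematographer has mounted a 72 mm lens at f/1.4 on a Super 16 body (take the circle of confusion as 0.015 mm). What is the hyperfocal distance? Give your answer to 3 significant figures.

247 m

Hyperfocal distance H = f²/(N·c) + f = 72²/(1.4 × 0.015) + 72 = 5184/0.021 + 72 ≈ 246929.1 mm ≈ 247 m.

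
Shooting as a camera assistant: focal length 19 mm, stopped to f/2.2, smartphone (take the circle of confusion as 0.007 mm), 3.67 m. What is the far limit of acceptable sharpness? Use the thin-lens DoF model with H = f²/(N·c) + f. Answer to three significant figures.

Hyperfocal distance H = f²/(N·c) + f = 19²/(2.2 × 0.007) + 19 = 361/0.0154 + 19 ≈ 23460.6 mm ≈ 23.46 m.
Far limit Df = s·(H − f)/(H − s) = 3670 × (23460.6 − 19) / (23460.6 − 3670) = 3670 × 23441.6 / 19790.6 ≈ 4347.0 mm ≈ 4.35 m.

4.35 m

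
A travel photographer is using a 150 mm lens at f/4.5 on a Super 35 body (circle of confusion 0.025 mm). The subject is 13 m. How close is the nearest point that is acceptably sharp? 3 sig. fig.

Hyperfocal distance H = f²/(N·c) + f = 150²/(4.5 × 0.025) + 150 = 22500/0.1125 + 150 ≈ 200150.0 mm ≈ 200.2 m.
Near limit Dn = s·(H − f)/(H + s − 2f) = 13000 × (200150.0 − 150) / (200150.0 + 13000 − 2 × 150) = 13000 × 200000.0 / 212850.0 ≈ 12215 mm ≈ 12.2 m.

12.2 m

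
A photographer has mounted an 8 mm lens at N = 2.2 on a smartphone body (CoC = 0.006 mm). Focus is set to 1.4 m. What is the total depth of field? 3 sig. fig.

0.876 m

Hyperfocal distance H = f²/(N·c) + f = 8²/(2.2 × 0.006) + 8 = 64/0.0132 + 8 ≈ 4856.5 mm ≈ 4.856 m.
Near limit Dn = s·(H − f)/(H + s − 2f) = 1400 × (4856.5 − 8) / (4856.5 + 1400 − 2 × 8) = 1400 × 4848.5 / 6240.5 ≈ 1087.72 mm.
Far limit Df = s·(H − f)/(H − s) = 1400 × (4856.5 − 8) / (4856.5 − 1400) = 1400 × 4848.5 / 3456.5 ≈ 1963.81 mm.
Depth of field = Df − Dn = 1963.81 − 1087.72 ≈ 876.09 mm ≈ 0.876 m.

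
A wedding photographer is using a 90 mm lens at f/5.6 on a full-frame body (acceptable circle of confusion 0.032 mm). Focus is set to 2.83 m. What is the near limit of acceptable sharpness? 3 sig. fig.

Hyperfocal distance H = f²/(N·c) + f = 90²/(5.6 × 0.032) + 90 = 8100/0.1792 + 90 ≈ 45290.9 mm ≈ 45.29 m.
Near limit Dn = s·(H − f)/(H + s − 2f) = 2830 × (45290.9 − 90) / (45290.9 + 2830 − 2 × 90) = 2830 × 45200.9 / 47940.9 ≈ 2668.3 mm ≈ 2.67 m.

2.67 m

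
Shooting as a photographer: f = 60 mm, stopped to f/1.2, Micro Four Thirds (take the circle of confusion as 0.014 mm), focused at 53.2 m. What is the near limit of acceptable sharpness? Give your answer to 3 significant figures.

42.6 m

Hyperfocal distance H = f²/(N·c) + f = 60²/(1.2 × 0.014) + 60 = 3600/0.0168 + 60 ≈ 214345.7 mm ≈ 214.3 m.
Near limit Dn = s·(H − f)/(H + s − 2f) = 53200 × (214345.7 − 60) / (214345.7 + 53200 − 2 × 60) = 53200 × 214285.7 / 267425.7 ≈ 42629 mm ≈ 42.6 m.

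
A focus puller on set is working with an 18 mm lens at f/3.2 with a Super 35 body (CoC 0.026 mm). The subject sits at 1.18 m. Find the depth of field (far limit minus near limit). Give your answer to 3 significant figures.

0.773 m

Hyperfocal distance H = f²/(N·c) + f = 18²/(3.2 × 0.026) + 18 = 324/0.0832 + 18 ≈ 3912.2 mm ≈ 3.912 m.
Near limit Dn = s·(H − f)/(H + s − 2f) = 1180 × (3912.2 − 18) / (3912.2 + 1180 − 2 × 18) = 1180 × 3894.2 / 5056.2 ≈ 908.82 mm.
Far limit Df = s·(H − f)/(H − s) = 1180 × (3912.2 − 18) / (3912.2 − 1180) = 1180 × 3894.2 / 2732.2 ≈ 1681.85 mm.
Depth of field = Df − Dn = 1681.85 − 908.82 ≈ 773.03 mm ≈ 0.773 m.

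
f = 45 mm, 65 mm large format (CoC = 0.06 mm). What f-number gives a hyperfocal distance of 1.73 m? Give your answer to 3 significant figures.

Rearrange H = f²/(N·c) + f for N: N = f² / ((H − f)·c).
N = 45² / ((1730 − 45) × 0.06) = 2025 / 101.1 ≈ 20.

f/20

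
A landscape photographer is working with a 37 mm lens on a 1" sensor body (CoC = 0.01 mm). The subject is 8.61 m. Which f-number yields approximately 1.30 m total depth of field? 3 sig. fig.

Write h = H − f = f²/(N·c). The thin-lens limits are Dn = s·h/(h + (s−f)) and Df = s·h/(h − (s−f)), so DoF = Df − Dn = 2·s·(s−f)·h / (h² − (s−f)²).
That is a quadratic in h: DoF·h² − 2·s·(s−f)·h − DoF·(s−f)² = 0 ⇒ h = (s−f)·(s + √(s² + DoF²)) / DoF = 8573 × (8610 + √(8610² + 1300²)) / 1300 = 8573 × (8610 + 8707.59) / 1300 ≈ 114203 mm.
Then N = f²/(c·h) = 37² / (0.01 × 114203) = 1369 / 1142.0 ≈ 1.20.

f/1.20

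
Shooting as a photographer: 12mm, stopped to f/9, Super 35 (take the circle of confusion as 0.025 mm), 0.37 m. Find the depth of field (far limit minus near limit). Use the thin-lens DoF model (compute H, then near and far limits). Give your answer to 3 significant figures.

0.602 m

Hyperfocal distance H = f²/(N·c) + f = 12²/(9 × 0.025) + 12 = 144/0.225 + 12 ≈ 652.0 mm ≈ 0.652 m.
Near limit Dn = s·(H − f)/(H + s − 2f) = 370 × (652.0 − 12) / (652.0 + 370 − 2 × 12) = 370 × 640.0 / 998.0 ≈ 237.27 mm.
Far limit Df = s·(H − f)/(H − s) = 370 × (652.0 − 12) / (652.0 − 370) = 370 × 640.0 / 282.0 ≈ 839.72 mm.
Depth of field = Df − Dn = 839.72 − 237.27 ≈ 602.45 mm ≈ 0.602 m.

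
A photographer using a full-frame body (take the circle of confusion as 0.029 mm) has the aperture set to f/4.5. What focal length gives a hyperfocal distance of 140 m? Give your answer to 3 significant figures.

From H = f²/(N·c) + f, with f ≪ H: f ≈ √(H·N·c) = √(140000 × 4.5 × 0.029) = √18270 ≈ 135.2 mm.
The +f correction barely moves this — solving exactly, f² + N·c·f − N·c·H = 0 ⇒ f = (−N·c + √((N·c)² + 4·N·c·H))/2 = (−0.1305 + √73080)/2 ≈ 135.10 mm, so f ≈ 135 mm.

135 mm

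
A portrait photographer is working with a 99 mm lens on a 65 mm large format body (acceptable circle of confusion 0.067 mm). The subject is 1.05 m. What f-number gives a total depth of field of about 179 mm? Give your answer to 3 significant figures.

Write h = H − f = f²/(N·c). The thin-lens limits are Dn = s·h/(h + (s−f)) and Df = s·h/(h − (s−f)), so DoF = Df − Dn = 2·s·(s−f)·h / (h² − (s−f)²).
That is a quadratic in h: DoF·h² − 2·s·(s−f)·h − DoF·(s−f)² = 0 ⇒ h = (s−f)·(s + √(s² + DoF²)) / DoF = 951 × (1050 + √(1050² + 179²)) / 179 = 951 × (1050 + 1065.15) / 179 ≈ 11237 mm.
Then N = f²/(c·h) = 99² / (0.067 × 11237) = 9801 / 752.91 ≈ 13.

f/13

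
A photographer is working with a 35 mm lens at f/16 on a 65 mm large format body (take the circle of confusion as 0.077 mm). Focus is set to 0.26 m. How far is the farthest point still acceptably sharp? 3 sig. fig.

336 mm

Hyperfocal distance H = f²/(N·c) + f = 35²/(16 × 0.077) + 35 = 1225/1.232 + 35 ≈ 1029.3 mm ≈ 1.029 m.
Far limit Df = s·(H − f)/(H − s) = 260 × (1029.3 − 35) / (1029.3 − 260) = 260 × 994.3 / 769.3 ≈ 336.04 mm.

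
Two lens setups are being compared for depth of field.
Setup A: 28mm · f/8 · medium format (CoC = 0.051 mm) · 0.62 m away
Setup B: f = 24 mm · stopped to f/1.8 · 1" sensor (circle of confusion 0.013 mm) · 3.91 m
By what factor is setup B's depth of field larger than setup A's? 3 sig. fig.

Setup A: H = 28²/(8×0.051) + 28 ≈ 1949.6 mm; DoF = Df − Dn = 896.06 − 473.98 ≈ 422.08 mm.
Setup B: H = 24²/(1.8×0.013) + 24 ≈ 24639.4 mm; DoF = Df − Dn = 4643.0 − 3376.9 ≈ 1266.1 mm.
Ratio = 1266.1 / 422.08 ≈ 3.00.

3.00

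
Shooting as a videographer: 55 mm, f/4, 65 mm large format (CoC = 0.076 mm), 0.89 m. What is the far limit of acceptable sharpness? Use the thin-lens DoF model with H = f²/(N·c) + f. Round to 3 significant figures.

0.972 m

Hyperfocal distance H = f²/(N·c) + f = 55²/(4 × 0.076) + 55 = 3025/0.304 + 55 ≈ 10005.7 mm ≈ 10.01 m.
Far limit Df = s·(H − f)/(H − s) = 890 × (10005.7 − 55) / (10005.7 − 890) = 890 × 9950.7 / 9115.7 ≈ 971.52 mm ≈ 0.972 m.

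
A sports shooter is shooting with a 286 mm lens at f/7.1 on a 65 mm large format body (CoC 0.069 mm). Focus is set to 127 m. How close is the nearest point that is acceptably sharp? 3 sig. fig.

72.2 m

Hyperfocal distance H = f²/(N·c) + f = 286²/(7.1 × 0.069) + 286 = 81796/0.4899 + 286 ≈ 167250.7 mm ≈ 167.3 m.
Near limit Dn = s·(H − f)/(H + s − 2f) = 127000 × (167250.7 − 286) / (167250.7 + 127000 − 2 × 286) = 127000 × 166964.7 / 293678.7 ≈ 72203 mm ≈ 72.2 m.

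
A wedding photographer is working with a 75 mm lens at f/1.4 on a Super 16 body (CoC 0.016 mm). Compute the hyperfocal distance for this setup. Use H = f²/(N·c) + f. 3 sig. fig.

251 m

Hyperfocal distance H = f²/(N·c) + f = 75²/(1.4 × 0.016) + 75 = 5625/0.0224 + 75 ≈ 251191.1 mm ≈ 251 m.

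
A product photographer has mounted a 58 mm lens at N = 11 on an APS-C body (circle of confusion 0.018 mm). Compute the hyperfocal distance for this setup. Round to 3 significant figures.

17.0 m

Hyperfocal distance H = f²/(N·c) + f = 58²/(11 × 0.018) + 58 = 3364/0.198 + 58 ≈ 17047.9 mm ≈ 17.0 m.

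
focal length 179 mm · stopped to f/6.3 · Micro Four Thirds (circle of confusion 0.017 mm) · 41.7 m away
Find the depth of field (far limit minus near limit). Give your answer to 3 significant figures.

Hyperfocal distance H = f²/(N·c) + f = 179²/(6.3 × 0.017) + 179 = 32041/0.1071 + 179 ≈ 299348.0 mm ≈ 299.3 m.
Near limit Dn = s·(H − f)/(H + s − 2f) = 41700 × (299348.0 − 179) / (299348.0 + 41700 − 2 × 179) = 41700 × 299169.0 / 340690.0 ≈ 36618 mm.
Far limit Df = s·(H − f)/(H − s) = 41700 × (299348.0 − 179) / (299348.0 − 41700) = 41700 × 299169.0 / 257648.0 ≈ 48420 mm.
Depth of field = Df − Dn = 48420 − 36618 ≈ 11802 mm ≈ 11.8 m.

11.8 m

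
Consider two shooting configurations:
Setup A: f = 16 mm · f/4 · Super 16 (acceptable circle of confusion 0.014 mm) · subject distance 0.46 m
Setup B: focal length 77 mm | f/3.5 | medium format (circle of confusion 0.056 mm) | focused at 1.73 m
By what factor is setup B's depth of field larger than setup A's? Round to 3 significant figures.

Setup A: H = 16²/(4×0.014) + 16 ≈ 4587.4 mm; DoF = Df − Dn = 509.484 − 419.278 ≈ 90.206 mm.
Setup B: H = 77²/(3.5×0.056) + 77 ≈ 30327.0 mm; DoF = Df − Dn = 1830.00 − 1640.36 ≈ 189.64 mm.
Ratio = 189.64 / 90.206 ≈ 2.10.

2.10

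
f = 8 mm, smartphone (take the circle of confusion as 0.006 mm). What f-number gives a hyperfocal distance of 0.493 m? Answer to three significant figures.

Rearrange H = f²/(N·c) + f for N: N = f² / ((H − f)·c).
N = 8² / ((493 − 8) × 0.006) = 64 / 2.910 ≈ 22.

f/22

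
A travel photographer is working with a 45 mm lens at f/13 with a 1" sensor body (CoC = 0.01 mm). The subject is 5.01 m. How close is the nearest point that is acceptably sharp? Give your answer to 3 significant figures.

Hyperfocal distance H = f²/(N·c) + f = 45²/(13 × 0.01) + 45 = 2025/0.13 + 45 ≈ 15621.9 mm ≈ 15.62 m.
Near limit Dn = s·(H − f)/(H + s − 2f) = 5010 × (15621.9 − 45) / (15621.9 + 5010 − 2 × 45) = 5010 × 15576.9 / 20541.9 ≈ 3799.1 mm ≈ 3.80 m.

3.80 m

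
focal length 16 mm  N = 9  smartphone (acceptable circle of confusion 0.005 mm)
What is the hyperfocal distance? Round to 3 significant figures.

5.70 m

Hyperfocal distance H = f²/(N·c) + f = 16²/(9 × 0.005) + 16 = 256/0.045 + 16 ≈ 5704.9 mm ≈ 5.70 m.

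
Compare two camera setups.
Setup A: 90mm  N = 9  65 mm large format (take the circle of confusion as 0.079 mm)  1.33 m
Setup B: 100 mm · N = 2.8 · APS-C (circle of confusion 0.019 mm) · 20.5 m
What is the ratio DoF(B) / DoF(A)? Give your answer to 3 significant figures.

Setup A: H = 90²/(9×0.079) + 90 ≈ 11482.4 mm; DoF = Df − Dn = 1492.44 − 1199.45 ≈ 292.99 mm.
Setup B: H = 100²/(2.8×0.019) + 100 ≈ 188069.9 mm; DoF = Df − Dn = 22995.7 − 18493.0 ≈ 4502.7 mm.
Ratio = 4502.7 / 292.99 ≈ 15.4.

15.4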